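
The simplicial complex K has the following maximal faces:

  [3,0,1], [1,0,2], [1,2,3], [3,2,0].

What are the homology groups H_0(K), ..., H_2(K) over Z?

H_0 ≅ Z,  H_1 = 0,  H_2 ≅ Z.

K has 4 vertices, 6 edges, 4 triangles.
rank ∂_0 = 0, rank ∂_1 = 3 ⇒ b_0 = 4 − 0 − 3 = 1; all invariant factors of ∂_1 are 1 so no torsion. So H_0 = Z.
rank ∂_1 = 3, rank ∂_2 = 3 ⇒ b_1 = 6 − 3 − 3 = 0; all invariant factors of ∂_2 are 1 so no torsion. So H_1 = 0.
rank ∂_2 = 3, rank ∂_3 = 0 ⇒ b_2 = 4 − 3 − 0 = 1. So H_2 = Z.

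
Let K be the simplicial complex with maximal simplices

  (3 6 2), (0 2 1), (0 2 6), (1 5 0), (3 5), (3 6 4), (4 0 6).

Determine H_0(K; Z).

Fix the vertex order 0 < 1 < 2 < 3 < 4 < 5 < 6 and write every simplex with vertices in increasing order. Then dim K = 2 and the simplices of K are:

  0-simplices (7): [0], [1], [2], [3], [4], [5], [6]
  1-simplices (13): [0,1], [0,2], [0,4], [0,5], [0,6], [1,2], [1,5], [2,3], [2,6], [3,4], [3,5], [3,6], [4,6]
  2-simplices (6): [0,1,2], [0,1,5], [0,2,6], [0,4,6], [2,3,6], [3,4,6]

so the chain groups are C_0 ≅ Z^7, C_1 ≅ Z^13, C_2 ≅ Z^6.

∂_1: C_1 → C_0 maps an edge to its endpoints' difference, ∂[p,q] = q − p.
The 7×13 boundary matrix has rank 6 and Smith normal form diag(1,1,1,1,1,1).

Boundary ∂_2: C_2 → C_1 acts by ∂[p,q,r] = [q,r] − [p,r] + [p,q]. For instance
  ∂[0,1,5] = [1,5] − [0,5] + [0,1],
  ∂[3,4,6] = [4,6] − [3,6] + [3,4].
This gives a 13×6 integer matrix of rank 6; reducing to Smith normal form yields diagonal entries (1,1,1,1,1,1).

Computing H_k = (kernel of ∂_k) / (image of ∂_{k+1}):

  H_0: rank C_0 − rank ∂_1 = 7 − 6 = 1, and the invariant factors of ∂_1 are all 1, so H_0 ≅ Z.

H_0 ≅ Z.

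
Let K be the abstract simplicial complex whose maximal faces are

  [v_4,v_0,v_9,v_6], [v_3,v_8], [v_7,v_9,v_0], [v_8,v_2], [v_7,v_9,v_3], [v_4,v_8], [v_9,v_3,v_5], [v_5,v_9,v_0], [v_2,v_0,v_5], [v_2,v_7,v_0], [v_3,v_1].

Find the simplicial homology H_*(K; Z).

We work with the vertex ordering v_0 < v_1 < v_2 < v_3 < v_4 < v_5 < v_6 < v_7 < v_8 < v_9. The simplices of K, each written with vertices in increasing order, are:

  0-simplices (10): [v_0], [v_1], [v_2], [v_3], [v_4], [v_5], [v_6], [v_7], [v_8], [v_9]
  1-simplices (20): (20 of them)
  2-simplices (10): [v_0,v_2,v_5], [v_0,v_2,v_7], [v_0,v_4,v_6], [v_0,v_4,v_9], [v_0,v_5,v_9], [v_0,v_6,v_9], [v_0,v_7,v_9], [v_3,v_5,v_9], [v_3,v_7,v_9], [v_4,v_6,v_9]
  3-simplices (1): [v_0,v_4,v_6,v_9]

so the chain groups are C_0 ≅ Z^10, C_1 ≅ Z^20, C_2 ≅ Z^10, C_3 ≅ Z^1.

The boundary map ∂_1: C_1 → C_0 sends each edge [p,q] (with p < q) to q − p. For instance
  ∂[v_2,v_8] = [v_8] − [v_2].
This gives a 10×20 integer matrix of rank 9; reducing to Smith normal form yields diagonal entries (1,1,1,1,1,1,1,1,1).

The boundary map ∂_2: C_2 → C_1 sends each 2-simplex [p,q,r] to [q,r] − [p,r] + [p,q]. For instance
  ∂[v_0,v_2,v_5] = [v_2,v_5] − [v_0,v_5] + [v_0,v_2],
  ∂[v_0,v_4,v_6] = [v_4,v_6] − [v_0,v_6] + [v_0,v_4].
This gives a 20×10 integer matrix of rank 9; reducing to Smith normal form yields diagonal entries (1,1,1,1,1,1,1,1,1).

The boundary map ∂_3: C_3 → C_2 sends each 3-simplex σ to the alternating sum Σ_i (−1)^i (σ with its i-th vertex removed). For instance
  ∂[v_0,v_4,v_6,v_9] = [v_4,v_6,v_9] − [v_0,v_6,v_9] + [v_0,v_4,v_9] − [v_0,v_4,v_6].
As a 10×1 matrix over Z this has rank 1, with invariant factors (1).

From H_k ≅ ker(∂_k) / im(∂_{k+1}) we obtain:

  H_0: rank C_0 − rank ∂_1 = 10 − 9 = 1, and the invariant factors of ∂_1 are all 1, so H_0 = Z.
  H_1: rank ker ∂_1 − rank ∂_2 = (20 − 9) − 9 = 2, and the invariant factors of ∂_2 are all 1, so H_1 = Z^2.
  H_2: rank ker ∂_2 − rank ∂_3 = (10 − 9) − 1 = 0, and the invariant factors of ∂_3 are all 1, so H_2 = 0.
  H_3: rank ker ∂_3 − rank ∂_4 = (1 − 1) − 0 = 0, and there is no ∂_4, so H_3 = 0.

H_0 ≅ Z,  H_1 ≅ Z^2,  H_2 = 0,  H_3 = 0.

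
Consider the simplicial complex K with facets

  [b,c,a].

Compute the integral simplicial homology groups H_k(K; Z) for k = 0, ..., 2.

H_0 = Z,  H_1 = 0,  H_2 = 0.

Take the total order a < b < c on the vertex set. Then K (dimension 2) consists of the simplices:

  0-simplices (3): a, b, c
  1-simplices (3): ab, ac, bc
  2-simplices (1): abc

so the chain groups are C_0 ≅ Z^3, C_1 ≅ Z^3, C_2 ≅ Z^1.

Boundary ∂_1: C_1 → C_0 sends each edge [p,q] (with p < q) to q − p. For instance
  ∂ab = b − a.
The resulting 3×3 matrix has rank 2, and its Smith normal form has invariant factors (1,1).

∂_2: C_2 → C_1 sends each 2-simplex [p,q,r] to [q,r] − [p,r] + [p,q]. For instance
  ∂abc = bc − ac + ab.
As a 3×1 matrix over Z this has rank 1, with invariant factors (1).

Now H_k = ker ∂_k / im ∂_{k+1}, so:

  H_0: rank C_0 − rank ∂_1 = 3 − 2 = 1, and the invariant factors of ∂_1 are all 1, so H_0 = Z.
  H_1: rank ker ∂_1 − rank ∂_2 = (3 − 2) − 1 = 0, and the invariant factors of ∂_2 are all 1, so H_1 = 0.
  H_2: rank ker ∂_2 − rank ∂_3 = (1 − 1) − 0 = 0, and there is no ∂_3, so H_2 = 0.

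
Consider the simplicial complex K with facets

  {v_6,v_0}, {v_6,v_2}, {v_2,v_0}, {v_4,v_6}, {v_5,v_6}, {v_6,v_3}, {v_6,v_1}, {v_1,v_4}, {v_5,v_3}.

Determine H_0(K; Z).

H_0 = Z.

Take the total order v_0 < v_1 < v_2 < v_3 < v_4 < v_5 < v_6 on the vertex set. Then K (dimension 1) consists of the simplices:

  0-simplices (7): [v_0], [v_1], [v_2], [v_3], [v_4], [v_5], [v_6]
  1-simplices (9): [v_0,v_2], [v_0,v_6], [v_1,v_4], [v_1,v_6], [v_2,v_6], [v_3,v_5], [v_3,v_6], [v_4,v_6], [v_5,v_6]

Hence C_0 ≅ Z^7, C_1 ≅ Z^9.

∂_1: C_1 → C_0 maps an edge to its endpoints' difference, ∂[p,q] = q − p. For instance
  ∂[v_1,v_4] = [v_4] − [v_1].
As a 7×9 matrix over Z this has rank 6, with invariant factors (1,1,1,1,1,1).

From H_k ≅ ker(∂_k) / im(∂_{k+1}) we obtain:

  H_0: rank C_0 − rank ∂_1 = 7 − 6 = 1, and the invariant factors of ∂_1 are all 1, so H_0 ≅ Z.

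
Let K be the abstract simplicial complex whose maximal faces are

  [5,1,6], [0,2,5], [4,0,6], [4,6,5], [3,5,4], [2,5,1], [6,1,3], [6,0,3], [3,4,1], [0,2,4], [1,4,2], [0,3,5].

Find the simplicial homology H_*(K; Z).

Take the total order 0 < 1 < 2 < 3 < 4 < 5 < 6 on the vertex set. Then K (dimension 2) consists of the simplices:

  0-simplices (7): [0], [1], [2], [3], [4], [5], [6]
  1-simplices (18): [0,2], [0,3], [0,4], [0,5], [0,6], [1,2], [1,3], [1,4], [1,5], [1,6], [2,4], [2,5], [3,4], [3,5], [3,6], [4,5], [4,6], [5,6]
  2-simplices (12): [0,2,4], [0,2,5], [0,3,5], [0,3,6], [0,4,6], [1,2,4], [1,2,5], [1,3,4], [1,3,6], [1,5,6], [3,4,5], [4,5,6]

giving chain groups C_0 ≅ Z^7, C_1 ≅ Z^18, C_2 ≅ Z^12.

Boundary ∂_1: C_1 → C_0 sends each edge [p,q] (with p < q) to q − p.
The 7×18 boundary matrix has rank 6 and Smith normal form diag(1,1,1,1,1,1).

Boundary ∂_2: C_2 → C_1 maps a triangle to the signed sum of its edges. For instance
  ∂[0,2,5] = [2,5] − [0,5] + [0,2],
  ∂[1,2,4] = [2,4] − [1,4] + [1,2].
This gives a 18×12 integer matrix of rank 12; reducing to Smith normal form yields diagonal entries (1,1,1,1,1,1,1,1,1,1,1,2).

Computing H_k = (kernel of ∂_k) / (image of ∂_{k+1}):

  H_0: rank C_0 − rank ∂_1 = 7 − 6 = 1, and the invariant factors of ∂_1 are all 1, so H_0 ≅ Z.
  H_1: rank ker ∂_1 − rank ∂_2 = (18 − 6) − 12 = 0, and ∂_2 has invariant factor 2 > 1, so H_1 ≅ Z_2.
  H_2: rank ker ∂_2 − rank ∂_3 = (12 − 12) − 0 = 0, and there is no ∂_3, so H_2 ≅ 0.

As a check, the Euler characteristic is 7 − 18 + 12 = 1, which agrees with 1 − 0 + 0 = 1.

H_0 ≅ Z,  H_1 ≅ Z_2,  H_2 = 0.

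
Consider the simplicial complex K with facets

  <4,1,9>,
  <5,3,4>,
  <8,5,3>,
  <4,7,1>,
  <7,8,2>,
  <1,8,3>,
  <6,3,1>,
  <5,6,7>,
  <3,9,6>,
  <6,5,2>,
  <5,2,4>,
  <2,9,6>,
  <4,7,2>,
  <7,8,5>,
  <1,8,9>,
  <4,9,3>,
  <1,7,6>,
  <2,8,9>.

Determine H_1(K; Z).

Take the total order 1 < 2 < 3 < 4 < 5 < 6 < 7 < 8 < 9 on the vertex set. Then K (dimension 2) consists of the simplices:

  0-simplices (9): [1], [2], [3], [4], [5], [6], [7], [8], [9]
  1-simplices (27): (27 of them)
  2-simplices (18): [1,3,6], [1,3,8], [1,4,7], [1,4,9], [1,6,7], [1,8,9], [2,4,5], [2,4,7], [2,5,6], [2,6,9], [2,7,8], [2,8,9], [3,4,5], [3,4,9], [3,5,8], [3,6,9], [5,6,7], [5,7,8]

so the chain groups are C_0 ≅ Z^9, C_1 ≅ Z^27, C_2 ≅ Z^18.

The boundary map ∂_1: C_1 → C_0 sends each edge [p,q] (with p < q) to q − p. For instance
  ∂[5,6] = [6] − [5].
The resulting 9×27 matrix has rank 8, and its Smith normal form has invariant factors (1,1,1,1,1,1,1,1).

The boundary map ∂_2: C_2 → C_1 sends each 2-simplex [p,q,r] to [q,r] − [p,r] + [p,q]. For instance
  ∂[1,4,9] = [4,9] − [1,9] + [1,4],
  ∂[5,6,7] = [6,7] − [5,7] + [5,6].
This gives a 27×18 integer matrix of rank 18; reducing to Smith normal form yields diagonal entries (1,1,1,1,1,1,1,1,1,1,1,1,1,1,1,1,1,2).

Reading off H_k = ker ∂_k / im ∂_{k+1}:

  H_1: rank ker ∂_1 − rank ∂_2 = (27 − 8) − 18 = 1, and ∂_2 has invariant factor 2 > 1, so H_1 = Z ⊕ Z/2Z.

(K is a triangulation of the Klein bottle.)

H_1 ≅ Z ⊕ Z/2Z.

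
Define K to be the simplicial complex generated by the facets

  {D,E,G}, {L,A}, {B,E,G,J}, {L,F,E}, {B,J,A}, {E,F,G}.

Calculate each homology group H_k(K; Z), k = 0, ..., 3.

H_0 ≅ Z,  H_1 ≅ Z,  H_2 = 0,  H_3 = 0.

We work with the vertex ordering A < B < D < E < F < G < J < L. The simplices of K, each written with vertices in increasing order, are:

  0-simplices (8): A, B, D, E, F, G, J, L
  1-simplices (15): AB, AJ, AL, BE, BG, BJ, DE, DG, EF, EG, EJ, EL, FG, FL, GJ
  2-simplices (8): ABJ, BEG, BEJ, BGJ, DEG, EFG, EFL, EGJ
  3-simplices (1): BEGJ

giving chain groups C_0 ≅ Z^8, C_1 ≅ Z^15, C_2 ≅ Z^8, C_3 ≅ Z^1.

The boundary map ∂_1: C_1 → C_0 sends each edge [p,q] (with p < q) to q − p. For instance
  ∂FG = G − F.
The resulting 8×15 matrix has rank 7, and its Smith normal form has invariant factors (1,1,1,1,1,1,1).

Boundary ∂_2: C_2 → C_1 acts by ∂[p,q,r] = [q,r] − [p,r] + [p,q]. For instance
  ∂DEG = EG − DG + DE,
  ∂EFG = FG − EG + EF.
This gives a 15×8 integer matrix of rank 7; reducing to Smith normal form yields diagonal entries (1,1,1,1,1,1,1).

Boundary ∂_3: C_3 → C_2 sends each 3-simplex σ to the alternating sum Σ_i (−1)^i (σ with its i-th vertex removed). For instance
  ∂BEGJ = EGJ − BGJ + BEJ − BEG.
As a 8×1 matrix over Z this has rank 1, with invariant factors (1).

From H_k ≅ ker(∂_k) / im(∂_{k+1}) we obtain:

  H_0: rank C_0 − rank ∂_1 = 8 − 7 = 1, and the invariant factors of ∂_1 are all 1, so H_0 ≅ Z.
  H_1: rank ker ∂_1 − rank ∂_2 = (15 − 7) − 7 = 1, and the invariant factors of ∂_2 are all 1, so H_1 ≅ Z.
  H_2: rank ker ∂_2 − rank ∂_3 = (8 − 7) − 1 = 0, and the invariant factors of ∂_3 are all 1, so H_2 ≅ 0.
  H_3: rank ker ∂_3 − rank ∂_4 = (1 − 1) − 0 = 0, and there is no ∂_4, so H_3 ≅ 0.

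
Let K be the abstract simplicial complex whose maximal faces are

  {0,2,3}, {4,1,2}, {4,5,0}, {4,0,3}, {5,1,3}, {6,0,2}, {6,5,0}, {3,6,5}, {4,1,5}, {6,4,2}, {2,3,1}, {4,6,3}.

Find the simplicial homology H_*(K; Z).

H_0 = Z,  H_1 = Z/2,  H_2 = 0.

Take the total order 0 < 1 < 2 < 3 < 4 < 5 < 6 on the vertex set. Then K (dimension 2) consists of the simplices:

  0-simplices (7): [0], [1], [2], [3], [4], [5], [6]
  1-simplices (18): [0,2], [0,3], [0,4], [0,5], [0,6], [1,2], [1,3], [1,4], [1,5], [2,3], [2,4], [2,6], [3,4], [3,5], [3,6], [4,5], [4,6], [5,6]
  2-simplices (12): [0,2,3], [0,2,6], [0,3,4], [0,4,5], [0,5,6], [1,2,3], [1,2,4], [1,3,5], [1,4,5], [2,4,6], [3,4,6], [3,5,6]

giving chain groups C_0 ≅ Z^7, C_1 ≅ Z^18, C_2 ≅ Z^12.

∂_1: C_1 → C_0 is given by ∂[p,q] = [q] − [p].
This gives a 7×18 integer matrix of rank 6; reducing to Smith normal form yields diagonal entries (1,1,1,1,1,1).

Boundary ∂_2: C_2 → C_1 acts by ∂[p,q,r] = [q,r] − [p,r] + [p,q]. For instance
  ∂[3,4,6] = [4,6] − [3,6] + [3,4],
  ∂[1,2,4] = [2,4] − [1,4] + [1,2].
As a 18×12 matrix over Z this has rank 12, with invariant factors (1,1,1,1,1,1,1,1,1,1,1,2).

From H_k ≅ ker(∂_k) / im(∂_{k+1}) we obtain:

  H_0: rank C_0 − rank ∂_1 = 7 − 6 = 1, and the invariant factors of ∂_1 are all 1, so H_0 ≅ Z.
  H_1: rank ker ∂_1 − rank ∂_2 = (18 − 6) − 12 = 0, and ∂_2 has invariant factor 2 > 1, so H_1 ≅ Z/2.
  H_2: rank ker ∂_2 − rank ∂_3 = (12 − 12) − 0 = 0, and there is no ∂_3, so H_2 ≅ 0.

As a check, the Euler characteristic is 7 − 18 + 12 = 1, which agrees with 1 − 0 + 0 = 1.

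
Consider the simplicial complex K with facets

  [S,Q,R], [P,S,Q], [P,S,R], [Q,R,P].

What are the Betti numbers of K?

Take the total order P < Q < R < S on the vertex set. Then K (dimension 2) consists of the simplices:

  0-simplices (4): P, Q, R, S
  1-simplices (6): PQ, PR, PS, QR, QS, RS
  2-simplices (4): PQR, PQS, PRS, QRS

Hence C_0 ≅ Z^4, C_1 ≅ Z^6, C_2 ≅ Z^4.

Boundary ∂_1: C_1 → C_0 maps an edge to its endpoints' difference, ∂[p,q] = q − p. For instance
  ∂RS = S − R.
The 4×6 boundary matrix has rank 3 and Smith normal form diag(1,1,1).

∂_2: C_2 → C_1 maps a triangle to the signed sum of its edges. For instance
  ∂PRS = RS − PS + PR,
  ∂PQS = QS − PS + PQ.
This gives a 6×4 integer matrix of rank 3; reducing to Smith normal form yields diagonal entries (1,1,1).

Computing H_k = (kernel of ∂_k) / (image of ∂_{k+1}):

  H_0: rank C_0 − rank ∂_1 = 4 − 3 = 1, and the invariant factors of ∂_1 are all 1, so H_0 ≅ Z.
  H_1: rank ker ∂_1 − rank ∂_2 = (6 − 3) − 3 = 0, and the invariant factors of ∂_2 are all 1, so H_1 ≅ 0.
  H_2: rank ker ∂_2 − rank ∂_3 = (4 − 3) − 0 = 1, and there is no ∂_3, so H_2 ≅ Z.

(K is a triangulation of the 2-sphere S^2.)

Hence the Betti numbers are b_0 = 1, b_1 = 0, b_2 = 1.

b_0 = 1, b_1 = 0, b_2 = 1.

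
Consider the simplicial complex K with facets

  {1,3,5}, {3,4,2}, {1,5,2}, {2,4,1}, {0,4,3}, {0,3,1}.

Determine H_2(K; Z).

H_2 = 0.

Order the vertices as 0 < 1 < 2 < 3 < 4 < 5. Listing each simplex with vertices in this order, K has dimension 2 with simplices:

  0-simplices (6): [0], [1], [2], [3], [4], [5]
  1-simplices (12): [0,1], [0,3], [0,4], [1,2], [1,3], [1,4], [1,5], [2,3], [2,4], [2,5], [3,4], [3,5]
  2-simplices (6): [0,1,3], [0,3,4], [1,2,4], [1,2,5], [1,3,5], [2,3,4]

Hence C_0 ≅ Z^6, C_1 ≅ Z^12, C_2 ≅ Z^6.

The boundary map ∂_1: C_1 → C_0 is given by ∂[p,q] = [q] − [p].
The resulting 6×12 matrix has rank 5, and its Smith normal form has invariant factors (1,1,1,1,1).

The boundary map ∂_2: C_2 → C_1 maps a triangle to the signed sum of its edges. For instance
  ∂[1,2,4] = [2,4] − [1,4] + [1,2],
  ∂[2,3,4] = [3,4] − [2,4] + [2,3].
The resulting 12×6 matrix has rank 6, and its Smith normal form has invariant factors (1,1,1,1,1,1).

From H_k ≅ ker(∂_k) / im(∂_{k+1}) we obtain:

  H_2: rank ker ∂_2 − rank ∂_3 = (6 − 6) − 0 = 0, and there is no ∂_3, so H_2 ≅ 0.

(K is a triangulation of the cylinder S^1 x I.)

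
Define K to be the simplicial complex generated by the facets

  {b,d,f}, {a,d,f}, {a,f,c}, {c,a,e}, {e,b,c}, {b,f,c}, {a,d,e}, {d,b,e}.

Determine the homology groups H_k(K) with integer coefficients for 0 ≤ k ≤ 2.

Fix the vertex order a < b < c < d < e < f and write every simplex with vertices in increasing order. Then dim K = 2 and the simplices of K are:

  0-simplices (6): a, b, c, d, e, f
  1-simplices (12): ac, ad, ae, af, bc, bd, be, bf, ce, cf, de, df
  2-simplices (8): ace, acf, ade, adf, bce, bcf, bde, bdf

Hence C_0 ≅ Z^6, C_1 ≅ Z^12, C_2 ≅ Z^8.

Boundary ∂_1: C_1 → C_0 maps an edge to its endpoints' difference, ∂[p,q] = q − p. For instance
  ∂bf = f − b.
This gives a 6×12 integer matrix of rank 5; reducing to Smith normal form yields diagonal entries (1,1,1,1,1).

Boundary ∂_2: C_2 → C_1 maps a triangle to the signed sum of its edges. For instance
  ∂bce = ce − be + bc,
  ∂bdf = df − bf + bd.
As a 12×8 matrix over Z this has rank 7, with invariant factors (1,1,1,1,1,1,1).

Reading off H_k = ker ∂_k / im ∂_{k+1}:

  H_0: rank C_0 − rank ∂_1 = 6 − 5 = 1, and the invariant factors of ∂_1 are all 1, so H_0 ≅ Z.
  H_1: rank ker ∂_1 − rank ∂_2 = (12 − 5) − 7 = 0, and the invariant factors of ∂_2 are all 1, so H_1 ≅ 0.
  H_2: rank ker ∂_2 − rank ∂_3 = (8 − 7) − 0 = 1, and there is no ∂_3, so H_2 ≅ Z.

As a check, the Euler characteristic is 6 − 12 + 8 = 2, which agrees with 1 − 0 + 1 = 2.

H_0 = Z,  H_1 = 0,  H_2 = Z.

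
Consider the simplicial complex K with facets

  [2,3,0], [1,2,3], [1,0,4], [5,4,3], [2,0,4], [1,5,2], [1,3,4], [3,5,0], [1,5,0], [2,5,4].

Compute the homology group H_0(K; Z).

H_0 ≅ Z.

Take the total order 0 < 1 < 2 < 3 < 4 < 5 on the vertex set. Then K (dimension 2) consists of the simplices:

  0-simplices (6): [0], [1], [2], [3], [4], [5]
  1-simplices (15): [0,1], [0,2], [0,3], [0,4], [0,5], [1,2], [1,3], [1,4], [1,5], [2,3], [2,4], [2,5], [3,4], [3,5], [4,5]
  2-simplices (10): [0,1,4], [0,1,5], [0,2,3], [0,2,4], [0,3,5], [1,2,3], [1,2,5], [1,3,4], [2,4,5], [3,4,5]

Hence C_0 ≅ Z^6, C_1 ≅ Z^15, C_2 ≅ Z^10.

The boundary map ∂_1: C_1 → C_0 sends each edge [p,q] (with p < q) to q − p. For instance
  ∂[1,3] = [3] − [1].
As a 6×15 matrix over Z this has rank 5, with invariant factors (1,1,1,1,1).

The boundary map ∂_2: C_2 → C_1 sends each 2-simplex [p,q,r] to [q,r] − [p,r] + [p,q]. For instance
  ∂[1,2,5] = [2,5] − [1,5] + [1,2],
  ∂[0,1,4] = [1,4] − [0,4] + [0,1].
This gives a 15×10 integer matrix of rank 10; reducing to Smith normal form yields diagonal entries (1,1,1,1,1,1,1,1,1,2).

From H_k ≅ ker(∂_k) / im(∂_{k+1}) we obtain:

  H_0: rank C_0 − rank ∂_1 = 6 − 5 = 1, and the invariant factors of ∂_1 are all 1, so H_0 = Z.

(K is a triangulation of the real projective plane RP^2.)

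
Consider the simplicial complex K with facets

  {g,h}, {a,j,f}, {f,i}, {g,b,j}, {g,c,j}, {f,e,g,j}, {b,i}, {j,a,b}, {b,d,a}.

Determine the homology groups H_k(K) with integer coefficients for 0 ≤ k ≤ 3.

H_0 ≅ Z,  H_1 ≅ Z,  H_2 = 0,  H_3 = 0.

We work with the vertex ordering a < b < c < d < e < f < g < h < i < j. The simplices of K, each written with vertices in increasing order, are:

  0-simplices (10): a, b, c, d, e, f, g, h, i, j
  1-simplices (18): ab, ad, af, aj, bd, bg, bi, bj, cg, cj, ef, eg, ej, fg, fi, fj, gh, gj
  2-simplices (9): abd, abj, afj, bgj, cgj, efg, efj, egj, fgj
  3-simplices (1): efgj

giving chain groups C_0 ≅ Z^10, C_1 ≅ Z^18, C_2 ≅ Z^9, C_3 ≅ Z^1.

The boundary map ∂_1: C_1 → C_0 sends each edge [p,q] (with p < q) to q − p.
The resulting 10×18 matrix has rank 9, and its Smith normal form has invariant factors (1,1,1,1,1,1,1,1,1).

The boundary map ∂_2: C_2 → C_1 sends each 2-simplex [p,q,r] to [q,r] − [p,r] + [p,q]. For instance
  ∂egj = gj − ej + eg,
  ∂fgj = gj − fj + fg.
This gives a 18×9 integer matrix of rank 8; reducing to Smith normal form yields diagonal entries (1,1,1,1,1,1,1,1).

∂_3: C_3 → C_2 sends each 3-simplex σ to the alternating sum Σ_i (−1)^i (σ with its i-th vertex removed). For instance
  ∂efgj = fgj − egj + efj − efg.
The resulting 9×1 matrix has rank 1, and its Smith normal form has invariant factors (1).

From H_k ≅ ker(∂_k) / im(∂_{k+1}) we obtain:

  H_0: rank C_0 − rank ∂_1 = 10 − 9 = 1, and the invariant factors of ∂_1 are all 1, so H_0 ≅ Z.
  H_1: rank ker ∂_1 − rank ∂_2 = (18 − 9) − 8 = 1, and the invariant factors of ∂_2 are all 1, so H_1 ≅ Z.
  H_2: rank ker ∂_2 − rank ∂_3 = (9 − 8) − 1 = 0, and the invariant factors of ∂_3 are all 1, so H_2 ≅ 0.
  H_3: rank ker ∂_3 − rank ∂_4 = (1 − 1) − 0 = 0, and there is no ∂_4, so H_3 ≅ 0.

As a check, the Euler characteristic is 10 − 18 + 9 − 1 = 0, which agrees with 1 − 1 + 0 − 0 = 0.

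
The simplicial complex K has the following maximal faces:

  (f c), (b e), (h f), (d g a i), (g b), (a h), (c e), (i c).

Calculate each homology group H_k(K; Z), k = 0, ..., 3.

H_0 ≅ Z,  H_1 ≅ Z^2,  H_2 = 0,  H_3 = 0.

Order the vertices as a < b < c < d < e < f < g < h < i. Listing each simplex with vertices in this order, K has dimension 3 with simplices:

  0-simplices (9): a, b, c, d, e, f, g, h, i
  1-simplices (13): ad, ag, ah, ai, be, bg, ce, cf, ci, dg, di, fh, gi
  2-simplices (4): adg, adi, agi, dgi
  3-simplices (1): adgi

giving chain groups C_0 ≅ Z^9, C_1 ≅ Z^13, C_2 ≅ Z^4, C_3 ≅ Z^1.

Boundary ∂_1: C_1 → C_0 maps an edge to its endpoints' difference, ∂[p,q] = q − p. For instance
  ∂ci = i − c.
The resulting 9×13 matrix has rank 8, and its Smith normal form has invariant factors (1,1,1,1,1,1,1,1).

The boundary map ∂_2: C_2 → C_1 acts by ∂[p,q,r] = [q,r] − [p,r] + [p,q]. For instance
  ∂agi = gi − ai + ag,
  ∂adi = di − ai + ad.
This gives a 13×4 integer matrix of rank 3; reducing to Smith normal form yields diagonal entries (1,1,1).

Boundary ∂_3: C_3 → C_2 sends each 3-simplex σ to the alternating sum Σ_i (−1)^i (σ with its i-th vertex removed). For instance
  ∂adgi = dgi − agi + adi − adg.
This gives a 4×1 integer matrix of rank 1; reducing to Smith normal form yields diagonal entries (1).

Now H_k = ker ∂_k / im ∂_{k+1}, so:

  H_0: rank C_0 − rank ∂_1 = 9 − 8 = 1, and the invariant factors of ∂_1 are all 1, so H_0 = Z.
  H_1: rank ker ∂_1 − rank ∂_2 = (13 − 8) − 3 = 2, and the invariant factors of ∂_2 are all 1, so H_1 = Z^2.
  H_2: rank ker ∂_2 − rank ∂_3 = (4 − 3) − 1 = 0, and the invariant factors of ∂_3 are all 1, so H_2 = 0.
  H_3: rank ker ∂_3 − rank ∂_4 = (1 − 1) − 0 = 0, and there is no ∂_4, so H_3 = 0.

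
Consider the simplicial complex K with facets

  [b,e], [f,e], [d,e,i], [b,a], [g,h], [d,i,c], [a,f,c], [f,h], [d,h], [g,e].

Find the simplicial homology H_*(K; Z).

H_0 ≅ Z,  H_1 ≅ Z^4,  H_2 = 0.

Take the total order a < b < c < d < e < f < g < h < i on the vertex set. Then K (dimension 2) consists of the simplices:

  0-simplices (9): a, b, c, d, e, f, g, h, i
  1-simplices (15): ab, ac, af, be, cd, cf, ci, de, dh, di, ef, eg, ei, fh, gh
  2-simplices (3): acf, cdi, dei

giving chain groups C_0 ≅ Z^9, C_1 ≅ Z^15, C_2 ≅ Z^3.

Boundary ∂_1: C_1 → C_0 is given by ∂[p,q] = [q] − [p]. For instance
  ∂fh = h − f.
The 9×15 boundary matrix has rank 8 and Smith normal form diag(1,1,1,1,1,1,1,1).

The boundary map ∂_2: C_2 → C_1 acts by ∂[p,q,r] = [q,r] − [p,r] + [p,q]. For instance
  ∂acf = cf − af + ac,
  ∂dei = ei − di + de.
As a 15×3 matrix over Z this has rank 3, with invariant factors (1,1,1).

Reading off H_k = ker ∂_k / im ∂_{k+1}:

  H_0: rank C_0 − rank ∂_1 = 9 − 8 = 1, and the invariant factors of ∂_1 are all 1, so H_0 = Z.
  H_1: rank ker ∂_1 − rank ∂_2 = (15 − 8) − 3 = 4, and the invariant factors of ∂_2 are all 1, so H_1 = Z^4.
  H_2: rank ker ∂_2 − rank ∂_3 = (3 − 3) − 0 = 0, and there is no ∂_3, so H_2 = 0.

As a check, the Euler characteristic is 9 − 15 + 3 = -3, which agrees with 1 − 4 + 0 = -3.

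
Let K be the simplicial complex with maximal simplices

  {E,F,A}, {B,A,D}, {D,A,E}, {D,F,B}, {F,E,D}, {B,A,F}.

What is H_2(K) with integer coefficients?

K has 5 vertices, 9 edges, 6 triangles.
rank ∂_2 = 5, rank ∂_3 = 0 ⇒ b_2 = 6 − 5 − 0 = 1. So H_2 = Z.

H_2 = Z.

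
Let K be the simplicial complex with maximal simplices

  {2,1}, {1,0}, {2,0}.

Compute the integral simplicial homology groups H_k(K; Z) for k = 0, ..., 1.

We work with the vertex ordering 0 < 1 < 2. The simplices of K, each written with vertices in increasing order, are:

  0-simplices (3): [0], [1], [2]
  1-simplices (3): [0,1], [0,2], [1,2]

Hence C_0 ≅ Z^3, C_1 ≅ Z^3.

∂_1: C_1 → C_0 sends each edge [p,q] (with p < q) to q − p.
As a 3×3 matrix over Z this has rank 2, with invariant factors (1,1).

Now H_k = ker ∂_k / im ∂_{k+1}, so:

  H_0: rank C_0 − rank ∂_1 = 3 − 2 = 1, and the invariant factors of ∂_1 are all 1, so H_0 ≅ Z.
  H_1: rank ker ∂_1 − rank ∂_2 = (3 − 2) − 0 = 1, and there is no ∂_2, so H_1 ≅ Z.

H_0 ≅ Z,  H_1 ≅ Z.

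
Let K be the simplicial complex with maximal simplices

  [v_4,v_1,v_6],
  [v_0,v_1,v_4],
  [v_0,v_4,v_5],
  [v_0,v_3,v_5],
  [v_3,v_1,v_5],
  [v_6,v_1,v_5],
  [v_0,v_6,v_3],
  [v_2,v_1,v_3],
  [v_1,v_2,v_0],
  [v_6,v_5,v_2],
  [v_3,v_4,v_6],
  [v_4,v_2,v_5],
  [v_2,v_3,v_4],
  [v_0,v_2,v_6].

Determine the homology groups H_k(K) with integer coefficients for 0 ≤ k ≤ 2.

We work with the vertex ordering v_0 < v_1 < v_2 < v_3 < v_4 < v_5 < v_6. The simplices of K, each written with vertices in increasing order, are:

  0-simplices (7): [v_0], [v_1], [v_2], [v_3], [v_4], [v_5], [v_6]
  1-simplices (21): (21 of them)
  2-simplices (14): (14 of them)

giving chain groups C_0 ≅ Z^7, C_1 ≅ Z^21, C_2 ≅ Z^14.

The boundary map ∂_1: C_1 → C_0 sends each edge [p,q] (with p < q) to q − p. For instance
  ∂[v_0,v_5] = [v_5] − [v_0].
The resulting 7×21 matrix has rank 6, and its Smith normal form has invariant factors (1,1,1,1,1,1).

∂_2: C_2 → C_1 sends each 2-simplex [p,q,r] to [q,r] − [p,r] + [p,q]. For instance
  ∂[v_1,v_5,v_6] = [v_5,v_6] − [v_1,v_6] + [v_1,v_5],
  ∂[v_3,v_4,v_6] = [v_4,v_6] − [v_3,v_6] + [v_3,v_4].
The 21×14 boundary matrix has rank 13 and Smith normal form diag(1,1,1,1,1,1,1,1,1,1,1,1,1).

From H_k ≅ ker(∂_k) / im(∂_{k+1}) we obtain:

  H_0: rank C_0 − rank ∂_1 = 7 − 6 = 1, and the invariant factors of ∂_1 are all 1, so H_0 ≅ Z.
  H_1: rank ker ∂_1 − rank ∂_2 = (21 − 6) − 13 = 2, and the invariant factors of ∂_2 are all 1, so H_1 ≅ Z^2.
  H_2: rank ker ∂_2 − rank ∂_3 = (14 − 13) − 0 = 1, and there is no ∂_3, so H_2 ≅ Z.

H_0 = Z,  H_1 = Z^2,  H_2 = Z.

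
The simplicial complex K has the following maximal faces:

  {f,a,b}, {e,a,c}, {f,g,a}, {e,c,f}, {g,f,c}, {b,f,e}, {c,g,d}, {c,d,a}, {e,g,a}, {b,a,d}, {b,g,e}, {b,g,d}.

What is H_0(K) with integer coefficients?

K has 7 vertices, 18 edges, 12 triangles.
rank ∂_0 = 0, rank ∂_1 = 6 ⇒ b_0 = 7 − 0 − 6 = 1; all invariant factors of ∂_1 are 1 so no torsion. So H_0 ≅ Z.

H_0 = Z.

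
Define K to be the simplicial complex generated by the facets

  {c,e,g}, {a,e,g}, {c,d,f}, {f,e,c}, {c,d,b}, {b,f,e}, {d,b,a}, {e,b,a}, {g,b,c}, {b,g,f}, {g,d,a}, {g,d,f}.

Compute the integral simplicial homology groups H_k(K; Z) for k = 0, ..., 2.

Order the vertices as a < b < c < d < e < f < g. Listing each simplex with vertices in this order, K has dimension 2 with simplices:

  0-simplices (7): a, b, c, d, e, f, g
  1-simplices (18): ab, ad, ae, ag, bc, bd, be, bf, bg, cd, ce, cf, cg, df, dg, ef, eg, fg
  2-simplices (12): abd, abe, adg, aeg, bcd, bcg, bef, bfg, cdf, cef, ceg, dfg

giving chain groups C_0 ≅ Z^7, C_1 ≅ Z^18, C_2 ≅ Z^12.

The boundary map ∂_1: C_1 → C_0 maps an edge to its endpoints' difference, ∂[p,q] = q − p. For instance
  ∂ae = e − a.
As a 7×18 matrix over Z this has rank 6, with invariant factors (1,1,1,1,1,1).

The boundary map ∂_2: C_2 → C_1 acts by ∂[p,q,r] = [q,r] − [p,r] + [p,q]. For instance
  ∂cef = ef − cf + ce,
  ∂bfg = fg − bg + bf.
This gives a 18×12 integer matrix of rank 12; reducing to Smith normal form yields diagonal entries (1,1,1,1,1,1,1,1,1,1,1,2).

From H_k ≅ ker(∂_k) / im(∂_{k+1}) we obtain:

  H_0: rank C_0 − rank ∂_1 = 7 − 6 = 1, and the invariant factors of ∂_1 are all 1, so H_0 = Z.
  H_1: rank ker ∂_1 − rank ∂_2 = (18 − 6) − 12 = 0, and ∂_2 has invariant factor 2 > 1, so H_1 = Z/2.
  H_2: rank ker ∂_2 − rank ∂_3 = (12 − 12) − 0 = 0, and there is no ∂_3, so H_2 = 0.

As a check, the Euler characteristic is 7 − 18 + 12 = 1, which agrees with 1 − 0 + 0 = 1.

H_0 = Z,  H_1 = Z/2,  H_2 = 0.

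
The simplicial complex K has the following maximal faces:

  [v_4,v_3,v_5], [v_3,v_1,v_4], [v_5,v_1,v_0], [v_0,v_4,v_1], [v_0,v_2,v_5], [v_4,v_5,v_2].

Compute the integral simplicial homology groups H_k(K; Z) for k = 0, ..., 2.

H_0 ≅ Z,  H_1 ≅ Z,  H_2 = 0.

We work with the vertex ordering v_0 < v_1 < v_2 < v_3 < v_4 < v_5. The simplices of K, each written with vertices in increasing order, are:

  0-simplices (6): [v_0], [v_1], [v_2], [v_3], [v_4], [v_5]
  1-simplices (12): [v_0,v_1], [v_0,v_2], [v_0,v_4], [v_0,v_5], [v_1,v_3], [v_1,v_4], [v_1,v_5], [v_2,v_4], [v_2,v_5], [v_3,v_4], [v_3,v_5], [v_4,v_5]
  2-simplices (6): [v_0,v_1,v_4], [v_0,v_1,v_5], [v_0,v_2,v_5], [v_1,v_3,v_4], [v_2,v_4,v_5], [v_3,v_4,v_5]

so the chain groups are C_0 ≅ Z^6, C_1 ≅ Z^12, C_2 ≅ Z^6.

The boundary map ∂_1: C_1 → C_0 maps an edge to its endpoints' difference, ∂[p,q] = q − p.
As a 6×12 matrix over Z this has rank 5, with invariant factors (1,1,1,1,1).

The boundary map ∂_2: C_2 → C_1 maps a triangle to the signed sum of its edges. For instance
  ∂[v_0,v_1,v_5] = [v_1,v_5] − [v_0,v_5] + [v_0,v_1],
  ∂[v_1,v_3,v_4] = [v_3,v_4] − [v_1,v_4] + [v_1,v_3].
This gives a 12×6 integer matrix of rank 6; reducing to Smith normal form yields diagonal entries (1,1,1,1,1,1).

Now H_k = ker ∂_k / im ∂_{k+1}, so:

  H_0: rank C_0 − rank ∂_1 = 6 − 5 = 1, and the invariant factors of ∂_1 are all 1, so H_0 ≅ Z.
  H_1: rank ker ∂_1 − rank ∂_2 = (12 − 5) − 6 = 1, and the invariant factors of ∂_2 are all 1, so H_1 ≅ Z.
  H_2: rank ker ∂_2 − rank ∂_3 = (6 − 6) − 0 = 0, and there is no ∂_3, so H_2 ≅ 0.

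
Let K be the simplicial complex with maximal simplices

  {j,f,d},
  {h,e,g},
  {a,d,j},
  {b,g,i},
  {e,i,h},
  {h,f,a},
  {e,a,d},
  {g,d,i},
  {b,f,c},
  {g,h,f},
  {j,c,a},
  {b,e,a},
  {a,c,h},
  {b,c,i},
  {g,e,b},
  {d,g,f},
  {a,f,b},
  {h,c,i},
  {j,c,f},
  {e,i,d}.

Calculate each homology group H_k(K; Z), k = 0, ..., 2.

H_0 ≅ Z,  H_1 ≅ Z ⊕ Z/2Z,  H_2 = 0.

Take the total order a < b < c < d < e < f < g < h < i < j on the vertex set. Then K (dimension 2) consists of the simplices:

  0-simplices (10): a, b, c, d, e, f, g, h, i, j
  1-simplices (30): ab, ac, ad, ae, af, ah, aj, bc, be, bf, bg, bi, cf, ch, ci, cj, de, df, dg, di, dj, eg, eh, ei, fg, fh, fj, gh, gi, hi
  2-simplices (20): abe, abf, ach, acj, ade, adj, afh, bcf, bci, beg, bgi, cfj, chi, dei, dfg, dfj, dgi, egh, ehi, fgh

so the chain groups are C_0 ≅ Z^10, C_1 ≅ Z^30, C_2 ≅ Z^20.

The boundary map ∂_1: C_1 → C_0 sends each edge [p,q] (with p < q) to q − p. For instance
  ∂gi = i − g.
The resulting 10×30 matrix has rank 9, and its Smith normal form has invariant factors (1,1,1,1,1,1,1,1,1).

Boundary ∂_2: C_2 → C_1 acts by ∂[p,q,r] = [q,r] − [p,r] + [p,q]. For instance
  ∂dfj = fj − dj + df,
  ∂ehi = hi − ei + eh.
The resulting 30×20 matrix has rank 20, and its Smith normal form has invariant factors (1,1,1,1,1,1,1,1,1,1,1,1,1,1,1,1,1,1,1,2).

Computing H_k = (kernel of ∂_k) / (image of ∂_{k+1}):

  H_0: rank C_0 − rank ∂_1 = 10 − 9 = 1, and the invariant factors of ∂_1 are all 1, so H_0 ≅ Z.
  H_1: rank ker ∂_1 − rank ∂_2 = (30 − 9) − 20 = 1, and ∂_2 has invariant factor 2 > 1, so H_1 ≅ Z ⊕ Z/2Z.
  H_2: rank ker ∂_2 − rank ∂_3 = (20 − 20) − 0 = 0, and there is no ∂_3, so H_2 ≅ 0.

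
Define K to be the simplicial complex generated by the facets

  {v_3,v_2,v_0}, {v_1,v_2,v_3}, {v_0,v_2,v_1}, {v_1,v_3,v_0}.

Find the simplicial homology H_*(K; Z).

Take the total order v_0 < v_1 < v_2 < v_3 on the vertex set. Then K (dimension 2) consists of the simplices:

  0-simplices (4): [v_0], [v_1], [v_2], [v_3]
  1-simplices (6): [v_0,v_1], [v_0,v_2], [v_0,v_3], [v_1,v_2], [v_1,v_3], [v_2,v_3]
  2-simplices (4): [v_0,v_1,v_2], [v_0,v_1,v_3], [v_0,v_2,v_3], [v_1,v_2,v_3]

Hence C_0 ≅ Z^4, C_1 ≅ Z^6, C_2 ≅ Z^4.

∂_1: C_1 → C_0 sends each edge [p,q] (with p < q) to q − p.
As a 4×6 matrix over Z this has rank 3, with invariant factors (1,1,1).

∂_2: C_2 → C_1 sends each 2-simplex [p,q,r] to [q,r] − [p,r] + [p,q]. For instance
  ∂[v_0,v_1,v_2] = [v_1,v_2] − [v_0,v_2] + [v_0,v_1],
  ∂[v_1,v_2,v_3] = [v_2,v_3] − [v_1,v_3] + [v_1,v_2].
As a 6×4 matrix over Z this has rank 3, with invariant factors (1,1,1).

Computing H_k = (kernel of ∂_k) / (image of ∂_{k+1}):

  H_0: rank C_0 − rank ∂_1 = 4 − 3 = 1, and the invariant factors of ∂_1 are all 1, so H_0 = Z.
  H_1: rank ker ∂_1 − rank ∂_2 = (6 − 3) − 3 = 0, and the invariant factors of ∂_2 are all 1, so H_1 = 0.
  H_2: rank ker ∂_2 − rank ∂_3 = (4 − 3) − 0 = 1, and there is no ∂_3, so H_2 = Z.

As a check, the Euler characteristic is 4 − 6 + 4 = 2, which agrees with 1 − 0 + 1 = 2.

H_0 = Z,  H_1 = 0,  H_2 = Z.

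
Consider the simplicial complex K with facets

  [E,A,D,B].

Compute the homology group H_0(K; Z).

Take the total order A < B < D < E on the vertex set. Then K (dimension 3) consists of the simplices:

  0-simplices (4): A, B, D, E
  1-simplices (6): AB, AD, AE, BD, BE, DE
  2-simplices (4): ABD, ABE, ADE, BDE
  3-simplices (1): ABDE

so the chain groups are C_0 ≅ Z^4, C_1 ≅ Z^6, C_2 ≅ Z^4, C_3 ≅ Z^1.

Boundary ∂_1: C_1 → C_0 is given by ∂[p,q] = [q] − [p]. For instance
  ∂AE = E − A.
The 4×6 boundary matrix has rank 3 and Smith normal form diag(1,1,1).

Boundary ∂_2: C_2 → C_1 maps a triangle to the signed sum of its edges. For instance
  ∂ADE = DE − AE + AD,
  ∂ABE = BE − AE + AB.
This gives a 6×4 integer matrix of rank 3; reducing to Smith normal form yields diagonal entries (1,1,1).

∂_3: C_3 → C_2 sends each 3-simplex σ to the alternating sum Σ_i (−1)^i (σ with its i-th vertex removed). For instance
  ∂ABDE = BDE − ADE + ABE − ABD.
The resulting 4×1 matrix has rank 1, and its Smith normal form has invariant factors (1).

Reading off H_k = ker ∂_k / im ∂_{k+1}:

  H_0: rank C_0 − rank ∂_1 = 4 − 3 = 1, and the invariant factors of ∂_1 are all 1, so H_0 ≅ Z.

H_0 = Z.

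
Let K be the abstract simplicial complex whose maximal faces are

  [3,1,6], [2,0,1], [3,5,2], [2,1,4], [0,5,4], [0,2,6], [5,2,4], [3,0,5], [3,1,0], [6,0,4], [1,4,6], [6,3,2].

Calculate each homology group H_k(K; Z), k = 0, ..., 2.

H_0 ≅ Z,  H_1 ≅ Z/2Z,  H_2 = 0.

K has 7 vertices, 18 edges, 12 triangles.
rank ∂_0 = 0, rank ∂_1 = 6 ⇒ b_0 = 7 − 0 − 6 = 1; all invariant factors of ∂_1 are 1 so no torsion. So H_0 = Z.
rank ∂_1 = 6, rank ∂_2 = 12 ⇒ b_1 = 18 − 6 − 12 = 0; ∂_2 has invariant factor(s) [2] giving torsion. So H_1 = Z/2Z.
rank ∂_2 = 12, rank ∂_3 = 0 ⇒ b_2 = 12 − 12 − 0 = 0. So H_2 = 0.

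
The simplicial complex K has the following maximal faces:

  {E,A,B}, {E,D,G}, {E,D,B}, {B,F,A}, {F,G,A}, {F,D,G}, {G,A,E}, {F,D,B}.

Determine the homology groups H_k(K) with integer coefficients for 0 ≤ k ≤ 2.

We work with the vertex ordering A < B < D < E < F < G. The simplices of K, each written with vertices in increasing order, are:

  0-simplices (6): A, B, D, E, F, G
  1-simplices (12): AB, AE, AF, AG, BD, BE, BF, DE, DF, DG, EG, FG
  2-simplices (8): ABE, ABF, AEG, AFG, BDE, BDF, DEG, DFG

so the chain groups are C_0 ≅ Z^6, C_1 ≅ Z^12, C_2 ≅ Z^8.

The boundary map ∂_1: C_1 → C_0 maps an edge to its endpoints' difference, ∂[p,q] = q − p.
This gives a 6×12 integer matrix of rank 5; reducing to Smith normal form yields diagonal entries (1,1,1,1,1).

Boundary ∂_2: C_2 → C_1 sends each 2-simplex [p,q,r] to [q,r] − [p,r] + [p,q]. For instance
  ∂BDE = DE − BE + BD,
  ∂BDF = DF − BF + BD.
This gives a 12×8 integer matrix of rank 7; reducing to Smith normal form yields diagonal entries (1,1,1,1,1,1,1).

Reading off H_k = ker ∂_k / im ∂_{k+1}:

  H_0: rank C_0 − rank ∂_1 = 6 − 5 = 1, and the invariant factors of ∂_1 are all 1, so H_0 ≅ Z.
  H_1: rank ker ∂_1 − rank ∂_2 = (12 − 5) − 7 = 0, and the invariant factors of ∂_2 are all 1, so H_1 ≅ 0.
  H_2: rank ker ∂_2 − rank ∂_3 = (8 − 7) − 0 = 1, and there is no ∂_3, so H_2 ≅ Z.

As a check, the Euler characteristic is 6 − 12 + 8 = 2, which agrees with 1 − 0 + 1 = 2.

H_0 ≅ Z,  H_1 = 0,  H_2 ≅ Z.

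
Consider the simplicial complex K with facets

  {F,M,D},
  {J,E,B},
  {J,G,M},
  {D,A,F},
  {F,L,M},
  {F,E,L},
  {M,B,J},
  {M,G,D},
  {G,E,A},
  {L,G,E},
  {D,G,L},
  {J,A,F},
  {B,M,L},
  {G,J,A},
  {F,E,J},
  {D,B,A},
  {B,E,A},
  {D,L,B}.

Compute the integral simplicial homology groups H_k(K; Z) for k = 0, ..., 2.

K has 9 vertices, 27 edges, 18 triangles.
rank ∂_0 = 0, rank ∂_1 = 8 ⇒ b_0 = 9 − 0 − 8 = 1; all invariant factors of ∂_1 are 1 so no torsion. So H_0 ≅ Z.
rank ∂_1 = 8, rank ∂_2 = 18 ⇒ b_1 = 27 − 8 − 18 = 1; ∂_2 has invariant factor(s) [2] giving torsion. So H_1 ≅ Z ⊕ Z/2.
rank ∂_2 = 18, rank ∂_3 = 0 ⇒ b_2 = 18 − 18 − 0 = 0. So H_2 ≅ 0.

H_0 ≅ Z,  H_1 ≅ Z ⊕ Z/2,  H_2 = 0.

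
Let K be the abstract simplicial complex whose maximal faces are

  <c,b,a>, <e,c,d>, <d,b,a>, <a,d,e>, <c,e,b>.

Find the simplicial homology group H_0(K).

H_0 ≅ Z.

Order the vertices as a < b < c < d < e. Listing each simplex with vertices in this order, K has dimension 2 with simplices:

  0-simplices (5): a, b, c, d, e
  1-simplices (10): ab, ac, ad, ae, bc, bd, be, cd, ce, de
  2-simplices (5): abc, abd, ade, bce, cde

so the chain groups are C_0 ≅ Z^5, C_1 ≅ Z^10, C_2 ≅ Z^5.

The boundary map ∂_1: C_1 → C_0 maps an edge to its endpoints' difference, ∂[p,q] = q − p. For instance
  ∂bd = d − b.
The 5×10 boundary matrix has rank 4 and Smith normal form diag(1,1,1,1).

Boundary ∂_2: C_2 → C_1 acts by ∂[p,q,r] = [q,r] − [p,r] + [p,q]. For instance
  ∂abd = bd − ad + ab,
  ∂bce = ce − be + bc.
As a 10×5 matrix over Z this has rank 5, with invariant factors (1,1,1,1,1).

Now H_k = ker ∂_k / im ∂_{k+1}, so:

  H_0: rank C_0 − rank ∂_1 = 5 − 4 = 1, and the invariant factors of ∂_1 are all 1, so H_0 = Z.

(K is a triangulation of the Möbius band.)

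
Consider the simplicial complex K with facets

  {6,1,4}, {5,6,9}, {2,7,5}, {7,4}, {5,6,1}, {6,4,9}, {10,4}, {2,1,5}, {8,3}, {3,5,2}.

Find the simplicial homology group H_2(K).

Take the total order 1 < 2 < 3 < 4 < 5 < 6 < 7 < 8 < 9 < 10 on the vertex set. Then K (dimension 2) consists of the simplices:

  0-simplices (10): [1], [2], [3], [4], [5], [6], [7], [8], [9], [10]
  1-simplices (17): [1,2], [1,4], [1,5], [1,6], [2,3], [2,5], [2,7], [3,5], [3,8], [4,6], [4,7], [4,9], [4,10], [5,6], [5,7], [5,9], [6,9]
  2-simplices (7): [1,2,5], [1,4,6], [1,5,6], [2,3,5], [2,5,7], [4,6,9], [5,6,9]

Hence C_0 ≅ Z^10, C_1 ≅ Z^17, C_2 ≅ Z^7.

The boundary map ∂_1: C_1 → C_0 maps an edge to its endpoints' difference, ∂[p,q] = q − p.
This gives a 10×17 integer matrix of rank 9; reducing to Smith normal form yields diagonal entries (1,1,1,1,1,1,1,1,1).

The boundary map ∂_2: C_2 → C_1 sends each 2-simplex [p,q,r] to [q,r] − [p,r] + [p,q]. For instance
  ∂[5,6,9] = [6,9] − [5,9] + [5,6],
  ∂[1,2,5] = [2,5] − [1,5] + [1,2].
As a 17×7 matrix over Z this has rank 7, with invariant factors (1,1,1,1,1,1,1).

Reading off H_k = ker ∂_k / im ∂_{k+1}:

  H_2: rank ker ∂_2 − rank ∂_3 = (7 − 7) − 0 = 0, and there is no ∂_3, so H_2 ≅ 0.

H_2 = 0.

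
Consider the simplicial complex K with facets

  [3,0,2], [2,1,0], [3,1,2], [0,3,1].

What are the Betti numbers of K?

Fix the vertex order 0 < 1 < 2 < 3 and write every simplex with vertices in increasing order. Then dim K = 2 and the simplices of K are:

  0-simplices (4): [0], [1], [2], [3]
  1-simplices (6): [0,1], [0,2], [0,3], [1,2], [1,3], [2,3]
  2-simplices (4): [0,1,2], [0,1,3], [0,2,3], [1,2,3]

so the chain groups are C_0 ≅ Z^4, C_1 ≅ Z^6, C_2 ≅ Z^4.

The boundary map ∂_1: C_1 → C_0 sends each edge [p,q] (with p < q) to q − p. For instance
  ∂[2,3] = [3] − [2].
The resulting 4×6 matrix has rank 3, and its Smith normal form has invariant factors (1,1,1).

Boundary ∂_2: C_2 → C_1 maps a triangle to the signed sum of its edges. For instance
  ∂[0,2,3] = [2,3] − [0,3] + [0,2],
  ∂[0,1,3] = [1,3] − [0,3] + [0,1].
This gives a 6×4 integer matrix of rank 3; reducing to Smith normal form yields diagonal entries (1,1,1).

Computing H_k = (kernel of ∂_k) / (image of ∂_{k+1}):

  H_0: rank C_0 − rank ∂_1 = 4 − 3 = 1, and the invariant factors of ∂_1 are all 1, so H_0 ≅ Z.
  H_1: rank ker ∂_1 − rank ∂_2 = (6 − 3) − 3 = 0, and the invariant factors of ∂_2 are all 1, so H_1 ≅ 0.
  H_2: rank ker ∂_2 − rank ∂_3 = (4 − 3) − 0 = 1, and there is no ∂_3, so H_2 ≅ Z.

As a check, the Euler characteristic is 4 − 6 + 4 = 2, which agrees with 1 − 0 + 1 = 2.
(K is a triangulation of the 2-sphere S^2.)

Hence the Betti numbers are b_0 = 1, b_1 = 0, b_2 = 1.

b_0 = 1, b_1 = 0, b_2 = 1.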